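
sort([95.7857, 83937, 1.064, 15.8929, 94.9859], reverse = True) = [83937, 95.7857, 94.9859, 15.8929, 1.064]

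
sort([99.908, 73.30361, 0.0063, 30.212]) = [0.0063, 30.212, 73.30361, 99.908]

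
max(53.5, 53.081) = 53.5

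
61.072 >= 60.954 True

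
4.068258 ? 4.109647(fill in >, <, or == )<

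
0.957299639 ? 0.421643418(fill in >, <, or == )>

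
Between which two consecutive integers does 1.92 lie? 1 and 2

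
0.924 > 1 False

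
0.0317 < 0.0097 False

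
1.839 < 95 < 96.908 True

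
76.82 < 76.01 False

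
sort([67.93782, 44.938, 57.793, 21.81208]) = [21.81208, 44.938, 57.793, 67.93782]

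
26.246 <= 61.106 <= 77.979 True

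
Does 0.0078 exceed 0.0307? No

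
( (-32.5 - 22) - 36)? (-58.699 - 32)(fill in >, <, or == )>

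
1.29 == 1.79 False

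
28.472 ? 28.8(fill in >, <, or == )<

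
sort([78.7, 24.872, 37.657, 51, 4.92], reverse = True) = [78.7, 51, 37.657, 24.872, 4.92]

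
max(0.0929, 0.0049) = 0.0929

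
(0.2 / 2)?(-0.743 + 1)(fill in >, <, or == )<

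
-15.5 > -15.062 False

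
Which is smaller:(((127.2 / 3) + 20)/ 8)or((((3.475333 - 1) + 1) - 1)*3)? ((((3.475333 - 1) + 1) - 1)*3)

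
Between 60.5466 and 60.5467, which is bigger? 60.5467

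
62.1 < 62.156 True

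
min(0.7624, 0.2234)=0.2234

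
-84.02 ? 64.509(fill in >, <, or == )<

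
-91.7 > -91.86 True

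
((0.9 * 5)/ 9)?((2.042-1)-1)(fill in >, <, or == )>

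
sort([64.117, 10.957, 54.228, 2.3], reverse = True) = [64.117, 54.228, 10.957, 2.3]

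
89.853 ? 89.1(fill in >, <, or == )>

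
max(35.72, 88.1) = 88.1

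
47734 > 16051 True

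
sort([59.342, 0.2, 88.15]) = [0.2, 59.342, 88.15]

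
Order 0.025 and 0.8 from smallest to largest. 0.025, 0.8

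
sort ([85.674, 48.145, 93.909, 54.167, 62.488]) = [48.145, 54.167, 62.488, 85.674, 93.909]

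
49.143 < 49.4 True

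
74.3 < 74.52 True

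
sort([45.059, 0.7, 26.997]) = [0.7, 26.997, 45.059]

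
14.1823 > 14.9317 False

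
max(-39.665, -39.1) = -39.1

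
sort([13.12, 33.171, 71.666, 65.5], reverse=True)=[71.666, 65.5, 33.171, 13.12]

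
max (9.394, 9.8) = 9.8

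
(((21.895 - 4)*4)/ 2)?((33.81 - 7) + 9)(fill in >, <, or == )<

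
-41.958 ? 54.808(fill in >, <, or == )<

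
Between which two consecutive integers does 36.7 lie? 36 and 37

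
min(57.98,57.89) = 57.89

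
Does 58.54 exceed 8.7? Yes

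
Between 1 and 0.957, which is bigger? 1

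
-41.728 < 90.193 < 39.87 False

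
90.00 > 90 False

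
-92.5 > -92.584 True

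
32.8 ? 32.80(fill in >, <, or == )==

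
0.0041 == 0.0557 False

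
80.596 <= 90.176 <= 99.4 True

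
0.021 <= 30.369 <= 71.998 True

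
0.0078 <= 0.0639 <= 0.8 True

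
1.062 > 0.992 True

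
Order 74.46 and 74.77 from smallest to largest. 74.46, 74.77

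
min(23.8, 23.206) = 23.206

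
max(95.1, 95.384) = 95.384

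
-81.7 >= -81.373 False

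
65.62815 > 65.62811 True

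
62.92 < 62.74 False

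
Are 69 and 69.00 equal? Yes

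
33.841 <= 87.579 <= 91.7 True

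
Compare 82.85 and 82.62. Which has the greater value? 82.85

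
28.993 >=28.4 True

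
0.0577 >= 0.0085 True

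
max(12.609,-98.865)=12.609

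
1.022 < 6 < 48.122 True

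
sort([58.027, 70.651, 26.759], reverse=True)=[70.651, 58.027, 26.759]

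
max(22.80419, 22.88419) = 22.88419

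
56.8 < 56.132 False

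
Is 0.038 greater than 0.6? No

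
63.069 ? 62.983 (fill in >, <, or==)>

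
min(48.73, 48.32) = 48.32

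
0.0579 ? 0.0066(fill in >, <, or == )>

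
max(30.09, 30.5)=30.5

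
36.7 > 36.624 True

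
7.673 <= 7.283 False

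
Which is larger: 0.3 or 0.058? 0.3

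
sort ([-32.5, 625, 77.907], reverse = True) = [625, 77.907, -32.5]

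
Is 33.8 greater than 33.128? Yes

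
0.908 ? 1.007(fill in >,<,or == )<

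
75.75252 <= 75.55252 False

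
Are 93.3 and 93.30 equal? Yes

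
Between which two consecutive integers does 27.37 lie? 27 and 28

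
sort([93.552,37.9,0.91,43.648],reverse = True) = [93.552,43.648,37.9,0.91]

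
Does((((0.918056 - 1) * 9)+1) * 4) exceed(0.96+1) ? No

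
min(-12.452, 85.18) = -12.452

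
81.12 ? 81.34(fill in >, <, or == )<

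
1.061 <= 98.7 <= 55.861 False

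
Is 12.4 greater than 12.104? Yes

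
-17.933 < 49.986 True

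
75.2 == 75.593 False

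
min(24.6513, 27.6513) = 24.6513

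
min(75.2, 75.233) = 75.2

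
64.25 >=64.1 True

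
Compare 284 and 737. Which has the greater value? 737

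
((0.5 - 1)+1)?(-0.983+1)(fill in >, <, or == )>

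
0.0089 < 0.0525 True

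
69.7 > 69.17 True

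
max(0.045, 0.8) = 0.8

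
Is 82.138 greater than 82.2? No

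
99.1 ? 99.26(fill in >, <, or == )<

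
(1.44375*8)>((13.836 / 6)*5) True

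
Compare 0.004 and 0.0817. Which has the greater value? 0.0817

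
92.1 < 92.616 True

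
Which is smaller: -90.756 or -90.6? -90.756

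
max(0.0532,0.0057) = 0.0532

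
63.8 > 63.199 True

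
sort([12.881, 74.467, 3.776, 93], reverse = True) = [93, 74.467, 12.881, 3.776]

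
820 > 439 True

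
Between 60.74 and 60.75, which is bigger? 60.75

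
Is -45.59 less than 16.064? Yes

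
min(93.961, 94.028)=93.961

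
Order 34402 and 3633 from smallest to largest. 3633, 34402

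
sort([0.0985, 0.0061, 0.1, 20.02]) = [0.0061, 0.0985, 0.1, 20.02]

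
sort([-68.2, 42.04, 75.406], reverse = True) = [75.406, 42.04, -68.2]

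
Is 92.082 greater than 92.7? No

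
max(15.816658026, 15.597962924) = 15.816658026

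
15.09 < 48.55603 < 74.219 True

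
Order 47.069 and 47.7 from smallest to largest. 47.069, 47.7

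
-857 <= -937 False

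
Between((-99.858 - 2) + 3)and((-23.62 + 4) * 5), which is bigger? ((-23.62 + 4) * 5)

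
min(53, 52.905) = 52.905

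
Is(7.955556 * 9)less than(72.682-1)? Yes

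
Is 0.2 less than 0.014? No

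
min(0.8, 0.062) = 0.062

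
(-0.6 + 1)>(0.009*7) True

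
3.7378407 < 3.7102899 False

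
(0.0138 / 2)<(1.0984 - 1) True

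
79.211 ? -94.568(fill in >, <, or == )>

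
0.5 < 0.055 False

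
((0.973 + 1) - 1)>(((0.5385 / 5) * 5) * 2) False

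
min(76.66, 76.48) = 76.48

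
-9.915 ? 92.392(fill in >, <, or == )<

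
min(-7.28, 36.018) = -7.28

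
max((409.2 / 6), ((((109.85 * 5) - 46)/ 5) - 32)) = 68.65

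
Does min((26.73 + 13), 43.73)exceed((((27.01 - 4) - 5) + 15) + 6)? Yes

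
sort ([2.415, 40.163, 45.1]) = [2.415, 40.163, 45.1]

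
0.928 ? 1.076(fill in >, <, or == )<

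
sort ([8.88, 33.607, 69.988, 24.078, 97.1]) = [8.88, 24.078, 33.607, 69.988, 97.1]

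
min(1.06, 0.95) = 0.95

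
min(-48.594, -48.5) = -48.594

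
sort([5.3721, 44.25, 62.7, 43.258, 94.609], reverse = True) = [94.609, 62.7, 44.25, 43.258, 5.3721]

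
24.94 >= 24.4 True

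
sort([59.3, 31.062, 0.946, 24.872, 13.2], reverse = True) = [59.3, 31.062, 24.872, 13.2, 0.946]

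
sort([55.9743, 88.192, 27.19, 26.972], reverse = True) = [88.192, 55.9743, 27.19, 26.972]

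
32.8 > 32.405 True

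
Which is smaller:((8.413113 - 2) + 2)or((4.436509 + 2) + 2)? ((8.413113 - 2) + 2)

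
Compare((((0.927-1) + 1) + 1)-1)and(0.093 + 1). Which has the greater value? (0.093 + 1)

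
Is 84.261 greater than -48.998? Yes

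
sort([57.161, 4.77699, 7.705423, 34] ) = [4.77699, 7.705423, 34, 57.161]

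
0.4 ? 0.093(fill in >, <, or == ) >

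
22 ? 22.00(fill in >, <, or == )==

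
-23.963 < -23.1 True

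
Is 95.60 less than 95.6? No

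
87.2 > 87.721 False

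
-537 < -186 True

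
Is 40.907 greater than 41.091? No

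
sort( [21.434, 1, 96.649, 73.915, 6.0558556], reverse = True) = [96.649, 73.915, 21.434, 6.0558556, 1]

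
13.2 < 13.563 True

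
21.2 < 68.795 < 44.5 False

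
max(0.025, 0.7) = 0.7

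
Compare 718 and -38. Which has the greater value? 718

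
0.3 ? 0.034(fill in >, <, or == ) >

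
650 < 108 False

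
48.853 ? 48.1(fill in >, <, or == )>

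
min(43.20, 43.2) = 43.20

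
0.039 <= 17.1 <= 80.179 True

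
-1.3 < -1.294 True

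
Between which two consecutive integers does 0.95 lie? 0 and 1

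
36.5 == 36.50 True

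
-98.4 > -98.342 False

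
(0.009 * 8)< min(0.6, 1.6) True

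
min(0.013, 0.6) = 0.013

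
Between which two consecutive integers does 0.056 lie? 0 and 1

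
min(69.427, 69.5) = 69.427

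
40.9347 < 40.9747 True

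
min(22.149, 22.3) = 22.149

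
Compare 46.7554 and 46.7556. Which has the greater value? 46.7556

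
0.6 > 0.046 True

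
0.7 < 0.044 False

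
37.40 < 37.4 False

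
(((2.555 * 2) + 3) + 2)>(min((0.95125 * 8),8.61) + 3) False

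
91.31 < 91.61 True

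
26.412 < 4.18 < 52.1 False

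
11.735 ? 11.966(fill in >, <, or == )<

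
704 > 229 True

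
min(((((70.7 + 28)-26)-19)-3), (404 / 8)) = 50.5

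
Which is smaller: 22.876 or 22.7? 22.7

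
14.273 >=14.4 False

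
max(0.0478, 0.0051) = 0.0478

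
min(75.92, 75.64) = 75.64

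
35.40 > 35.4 False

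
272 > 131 True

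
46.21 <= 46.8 True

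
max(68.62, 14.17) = 68.62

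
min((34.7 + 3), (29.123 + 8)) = 37.123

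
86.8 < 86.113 False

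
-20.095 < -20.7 False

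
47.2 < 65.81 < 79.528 True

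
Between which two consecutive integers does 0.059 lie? 0 and 1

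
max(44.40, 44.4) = 44.4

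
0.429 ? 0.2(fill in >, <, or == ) >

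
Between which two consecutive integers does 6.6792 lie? 6 and 7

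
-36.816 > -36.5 False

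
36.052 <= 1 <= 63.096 False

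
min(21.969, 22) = 21.969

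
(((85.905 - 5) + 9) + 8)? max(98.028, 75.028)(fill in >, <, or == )<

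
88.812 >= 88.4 True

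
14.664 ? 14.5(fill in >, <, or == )>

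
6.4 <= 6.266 False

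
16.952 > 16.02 True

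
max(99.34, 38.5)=99.34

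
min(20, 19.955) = 19.955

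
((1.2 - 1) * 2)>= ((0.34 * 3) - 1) True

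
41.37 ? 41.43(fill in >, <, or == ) <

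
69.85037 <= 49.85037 False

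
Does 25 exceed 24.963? Yes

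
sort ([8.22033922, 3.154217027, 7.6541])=[3.154217027, 7.6541, 8.22033922]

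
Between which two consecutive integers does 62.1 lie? 62 and 63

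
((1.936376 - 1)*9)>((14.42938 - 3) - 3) False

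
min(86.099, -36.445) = -36.445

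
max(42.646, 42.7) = 42.7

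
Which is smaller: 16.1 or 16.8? 16.1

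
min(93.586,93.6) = 93.586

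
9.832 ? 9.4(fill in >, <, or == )>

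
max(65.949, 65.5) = 65.949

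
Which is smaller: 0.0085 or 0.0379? 0.0085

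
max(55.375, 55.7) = 55.7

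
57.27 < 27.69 False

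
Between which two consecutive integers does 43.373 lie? 43 and 44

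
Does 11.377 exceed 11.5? No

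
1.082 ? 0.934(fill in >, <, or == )>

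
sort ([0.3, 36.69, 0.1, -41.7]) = [-41.7, 0.1, 0.3, 36.69]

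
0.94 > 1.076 False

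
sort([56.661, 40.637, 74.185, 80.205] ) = [40.637, 56.661, 74.185, 80.205]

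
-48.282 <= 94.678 True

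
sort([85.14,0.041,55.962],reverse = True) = [85.14,55.962,0.041]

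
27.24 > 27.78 False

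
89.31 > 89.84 False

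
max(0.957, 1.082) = 1.082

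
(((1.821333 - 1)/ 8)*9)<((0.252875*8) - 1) True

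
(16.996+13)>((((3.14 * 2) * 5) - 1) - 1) True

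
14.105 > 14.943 False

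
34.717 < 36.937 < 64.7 True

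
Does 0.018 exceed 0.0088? Yes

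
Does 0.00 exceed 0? No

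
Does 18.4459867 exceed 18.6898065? No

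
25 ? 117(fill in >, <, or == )<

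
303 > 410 False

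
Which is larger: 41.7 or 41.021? 41.7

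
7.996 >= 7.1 True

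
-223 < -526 False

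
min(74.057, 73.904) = 73.904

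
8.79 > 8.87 False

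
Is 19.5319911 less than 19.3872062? No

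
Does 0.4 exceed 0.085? Yes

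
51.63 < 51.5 False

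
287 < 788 True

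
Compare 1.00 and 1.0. They are equal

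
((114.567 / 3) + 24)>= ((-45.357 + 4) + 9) True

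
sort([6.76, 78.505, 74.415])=[6.76, 74.415, 78.505]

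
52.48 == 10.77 False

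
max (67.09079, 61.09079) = 67.09079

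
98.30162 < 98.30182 True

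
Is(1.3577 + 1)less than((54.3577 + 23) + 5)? Yes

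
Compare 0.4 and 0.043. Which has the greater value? 0.4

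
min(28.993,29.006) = 28.993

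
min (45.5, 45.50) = 45.5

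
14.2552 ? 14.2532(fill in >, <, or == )>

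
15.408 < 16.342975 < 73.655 True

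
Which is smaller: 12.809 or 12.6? 12.6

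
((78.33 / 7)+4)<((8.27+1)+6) True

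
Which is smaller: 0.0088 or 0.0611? 0.0088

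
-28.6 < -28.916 False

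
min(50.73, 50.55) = 50.55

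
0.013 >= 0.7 False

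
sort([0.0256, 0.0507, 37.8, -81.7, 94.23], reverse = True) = [94.23, 37.8, 0.0507, 0.0256, -81.7]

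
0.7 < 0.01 False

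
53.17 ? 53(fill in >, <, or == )>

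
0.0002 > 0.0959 False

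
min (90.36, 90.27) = 90.27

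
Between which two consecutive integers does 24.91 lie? 24 and 25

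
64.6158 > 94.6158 False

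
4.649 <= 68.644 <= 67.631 False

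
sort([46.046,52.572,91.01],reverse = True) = [91.01,52.572,46.046]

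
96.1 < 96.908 True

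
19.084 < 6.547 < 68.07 False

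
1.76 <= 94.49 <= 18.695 False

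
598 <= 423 False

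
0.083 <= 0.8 True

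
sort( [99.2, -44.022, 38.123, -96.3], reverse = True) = [99.2, 38.123, -44.022, -96.3]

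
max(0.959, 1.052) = 1.052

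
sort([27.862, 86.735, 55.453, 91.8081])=[27.862, 55.453, 86.735, 91.8081]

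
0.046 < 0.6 True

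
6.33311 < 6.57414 True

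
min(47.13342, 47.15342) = 47.13342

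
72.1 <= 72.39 True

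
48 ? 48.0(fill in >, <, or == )==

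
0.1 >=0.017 True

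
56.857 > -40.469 True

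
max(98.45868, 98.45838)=98.45868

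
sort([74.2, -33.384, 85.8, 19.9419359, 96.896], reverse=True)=[96.896, 85.8, 74.2, 19.9419359, -33.384]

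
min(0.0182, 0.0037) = 0.0037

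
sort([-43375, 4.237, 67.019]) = [-43375, 4.237, 67.019]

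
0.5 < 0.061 False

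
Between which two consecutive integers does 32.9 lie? 32 and 33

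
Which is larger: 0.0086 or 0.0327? 0.0327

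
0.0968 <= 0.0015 False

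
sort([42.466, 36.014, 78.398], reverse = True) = [78.398, 42.466, 36.014]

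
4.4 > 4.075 True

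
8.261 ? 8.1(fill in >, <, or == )>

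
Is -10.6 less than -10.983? No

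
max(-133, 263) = 263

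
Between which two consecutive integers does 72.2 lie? 72 and 73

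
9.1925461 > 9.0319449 True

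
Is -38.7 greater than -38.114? No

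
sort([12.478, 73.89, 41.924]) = [12.478, 41.924, 73.89]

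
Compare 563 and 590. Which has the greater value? 590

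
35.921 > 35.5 True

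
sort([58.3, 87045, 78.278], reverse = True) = [87045, 78.278, 58.3]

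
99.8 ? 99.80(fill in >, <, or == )==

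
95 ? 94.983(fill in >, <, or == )>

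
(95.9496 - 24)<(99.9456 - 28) False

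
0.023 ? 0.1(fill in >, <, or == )<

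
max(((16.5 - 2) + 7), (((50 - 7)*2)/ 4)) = 21.5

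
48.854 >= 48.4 True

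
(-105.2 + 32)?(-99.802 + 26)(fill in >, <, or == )>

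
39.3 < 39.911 True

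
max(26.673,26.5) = 26.673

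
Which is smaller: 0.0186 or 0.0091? 0.0091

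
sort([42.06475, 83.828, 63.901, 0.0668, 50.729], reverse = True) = [83.828, 63.901, 50.729, 42.06475, 0.0668]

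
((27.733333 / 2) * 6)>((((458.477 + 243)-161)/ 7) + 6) False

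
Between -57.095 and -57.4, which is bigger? -57.095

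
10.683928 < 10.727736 True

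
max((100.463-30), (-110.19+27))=70.463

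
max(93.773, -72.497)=93.773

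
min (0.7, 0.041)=0.041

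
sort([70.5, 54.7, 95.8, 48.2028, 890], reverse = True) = [890, 95.8, 70.5, 54.7, 48.2028]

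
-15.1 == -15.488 False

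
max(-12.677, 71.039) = 71.039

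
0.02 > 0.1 False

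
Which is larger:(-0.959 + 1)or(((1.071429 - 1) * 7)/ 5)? (((1.071429 - 1) * 7)/ 5)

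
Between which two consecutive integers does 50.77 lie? 50 and 51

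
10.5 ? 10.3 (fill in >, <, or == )>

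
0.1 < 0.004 False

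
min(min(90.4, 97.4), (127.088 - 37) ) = 90.088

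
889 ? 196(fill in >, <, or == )>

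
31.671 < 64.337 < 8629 True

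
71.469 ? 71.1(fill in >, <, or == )>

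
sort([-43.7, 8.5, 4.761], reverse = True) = [8.5, 4.761, -43.7]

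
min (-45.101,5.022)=-45.101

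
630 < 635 True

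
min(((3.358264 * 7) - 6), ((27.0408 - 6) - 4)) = 17.0408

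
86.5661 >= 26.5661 True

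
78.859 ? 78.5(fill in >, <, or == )>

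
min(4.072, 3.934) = 3.934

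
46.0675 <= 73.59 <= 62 False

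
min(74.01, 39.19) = 39.19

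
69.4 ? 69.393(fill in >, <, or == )>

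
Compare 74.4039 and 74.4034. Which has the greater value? 74.4039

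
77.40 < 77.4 False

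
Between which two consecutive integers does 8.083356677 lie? 8 and 9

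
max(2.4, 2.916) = 2.916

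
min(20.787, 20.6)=20.6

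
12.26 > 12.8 False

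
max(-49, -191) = -49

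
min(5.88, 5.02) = 5.02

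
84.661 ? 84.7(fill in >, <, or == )<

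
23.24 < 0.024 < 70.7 False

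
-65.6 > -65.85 True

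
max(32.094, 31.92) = 32.094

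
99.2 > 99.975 False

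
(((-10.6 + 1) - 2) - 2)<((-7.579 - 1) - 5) True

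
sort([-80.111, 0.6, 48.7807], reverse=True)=[48.7807, 0.6, -80.111]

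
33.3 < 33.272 False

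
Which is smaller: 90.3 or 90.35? 90.3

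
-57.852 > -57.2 False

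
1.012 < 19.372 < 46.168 True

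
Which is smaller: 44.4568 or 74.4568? 44.4568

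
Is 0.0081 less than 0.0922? Yes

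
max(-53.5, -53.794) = -53.5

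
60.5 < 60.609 True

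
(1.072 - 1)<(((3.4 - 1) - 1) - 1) True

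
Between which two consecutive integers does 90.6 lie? 90 and 91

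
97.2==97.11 False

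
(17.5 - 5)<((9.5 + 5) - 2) False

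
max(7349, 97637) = 97637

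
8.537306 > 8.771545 False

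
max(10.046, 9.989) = 10.046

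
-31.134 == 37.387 False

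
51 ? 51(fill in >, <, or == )==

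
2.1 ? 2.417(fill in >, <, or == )<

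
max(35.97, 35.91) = 35.97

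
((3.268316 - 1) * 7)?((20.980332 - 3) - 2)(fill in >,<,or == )<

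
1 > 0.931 True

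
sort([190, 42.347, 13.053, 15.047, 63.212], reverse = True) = [190, 63.212, 42.347, 15.047, 13.053]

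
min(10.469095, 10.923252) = 10.469095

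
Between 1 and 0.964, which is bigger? 1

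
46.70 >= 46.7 True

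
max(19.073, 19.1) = 19.1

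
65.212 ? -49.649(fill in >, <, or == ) >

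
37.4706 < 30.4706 False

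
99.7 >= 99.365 True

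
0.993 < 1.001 True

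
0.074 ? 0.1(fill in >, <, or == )<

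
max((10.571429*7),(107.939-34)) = 74.000003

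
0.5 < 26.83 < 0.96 False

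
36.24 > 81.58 False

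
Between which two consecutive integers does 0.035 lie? 0 and 1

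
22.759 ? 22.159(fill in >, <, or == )>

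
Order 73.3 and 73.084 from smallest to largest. 73.084, 73.3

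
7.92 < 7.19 False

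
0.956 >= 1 False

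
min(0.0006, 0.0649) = 0.0006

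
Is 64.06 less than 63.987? No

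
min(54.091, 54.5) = 54.091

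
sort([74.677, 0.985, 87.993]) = [0.985, 74.677, 87.993]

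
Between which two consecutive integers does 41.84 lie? 41 and 42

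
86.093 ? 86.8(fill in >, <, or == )<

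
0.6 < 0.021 False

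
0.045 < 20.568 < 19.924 False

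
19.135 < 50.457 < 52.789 True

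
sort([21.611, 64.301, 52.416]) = [21.611, 52.416, 64.301]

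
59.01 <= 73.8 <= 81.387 True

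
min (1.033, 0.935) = 0.935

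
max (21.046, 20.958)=21.046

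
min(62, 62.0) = 62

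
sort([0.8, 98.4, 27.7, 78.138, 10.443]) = [0.8, 10.443, 27.7, 78.138, 98.4]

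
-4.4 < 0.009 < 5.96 True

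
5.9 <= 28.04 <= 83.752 True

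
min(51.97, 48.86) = 48.86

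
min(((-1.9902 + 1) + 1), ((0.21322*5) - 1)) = 0.0098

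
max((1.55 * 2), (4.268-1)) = 3.268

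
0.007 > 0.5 False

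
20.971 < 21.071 True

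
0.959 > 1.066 False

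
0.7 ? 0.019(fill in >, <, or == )>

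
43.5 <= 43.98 True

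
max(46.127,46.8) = 46.8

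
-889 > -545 False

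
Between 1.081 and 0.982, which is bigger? 1.081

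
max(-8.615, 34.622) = 34.622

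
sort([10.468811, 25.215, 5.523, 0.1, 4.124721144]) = [0.1, 4.124721144, 5.523, 10.468811, 25.215]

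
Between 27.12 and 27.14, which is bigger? 27.14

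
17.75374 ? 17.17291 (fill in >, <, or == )>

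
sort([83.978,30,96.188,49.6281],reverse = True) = [96.188,83.978,49.6281,30]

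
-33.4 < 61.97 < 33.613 False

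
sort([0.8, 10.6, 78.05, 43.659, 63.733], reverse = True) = [78.05, 63.733, 43.659, 10.6, 0.8]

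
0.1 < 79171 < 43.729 False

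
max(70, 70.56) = 70.56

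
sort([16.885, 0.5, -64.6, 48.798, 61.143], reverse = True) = [61.143, 48.798, 16.885, 0.5, -64.6]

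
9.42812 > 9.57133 False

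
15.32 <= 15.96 True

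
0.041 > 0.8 False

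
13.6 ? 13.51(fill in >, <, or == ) >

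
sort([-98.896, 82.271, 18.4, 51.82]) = [-98.896, 18.4, 51.82, 82.271]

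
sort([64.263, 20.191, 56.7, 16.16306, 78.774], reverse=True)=[78.774, 64.263, 56.7, 20.191, 16.16306]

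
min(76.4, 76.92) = 76.4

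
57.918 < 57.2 False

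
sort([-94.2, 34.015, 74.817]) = [-94.2, 34.015, 74.817]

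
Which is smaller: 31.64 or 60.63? 31.64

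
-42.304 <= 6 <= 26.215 True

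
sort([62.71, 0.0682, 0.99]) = [0.0682, 0.99, 62.71]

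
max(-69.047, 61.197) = 61.197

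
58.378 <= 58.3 False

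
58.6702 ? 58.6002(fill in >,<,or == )>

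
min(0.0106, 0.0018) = 0.0018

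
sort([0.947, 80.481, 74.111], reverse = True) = [80.481, 74.111, 0.947]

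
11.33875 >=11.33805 True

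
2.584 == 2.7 False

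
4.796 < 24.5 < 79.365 True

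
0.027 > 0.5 False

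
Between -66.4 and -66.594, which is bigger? -66.4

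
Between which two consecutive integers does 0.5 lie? 0 and 1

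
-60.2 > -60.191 False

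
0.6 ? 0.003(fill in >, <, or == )>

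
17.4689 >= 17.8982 False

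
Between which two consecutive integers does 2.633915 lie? 2 and 3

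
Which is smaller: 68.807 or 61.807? 61.807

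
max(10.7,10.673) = 10.7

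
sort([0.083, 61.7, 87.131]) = [0.083, 61.7, 87.131]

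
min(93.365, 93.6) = 93.365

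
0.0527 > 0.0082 True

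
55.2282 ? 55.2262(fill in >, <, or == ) >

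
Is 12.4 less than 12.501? Yes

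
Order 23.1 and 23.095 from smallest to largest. 23.095, 23.1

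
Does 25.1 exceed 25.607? No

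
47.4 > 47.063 True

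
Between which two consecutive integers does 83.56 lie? 83 and 84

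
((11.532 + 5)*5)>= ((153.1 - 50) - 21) True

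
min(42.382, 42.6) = 42.382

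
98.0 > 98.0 False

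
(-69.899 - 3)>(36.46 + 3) False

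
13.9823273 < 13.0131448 False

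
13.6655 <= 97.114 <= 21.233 False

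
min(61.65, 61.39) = 61.39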